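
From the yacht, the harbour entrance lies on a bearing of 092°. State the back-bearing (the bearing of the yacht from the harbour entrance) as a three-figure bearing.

272°

Back-bearing = 092° + 180° = 272°.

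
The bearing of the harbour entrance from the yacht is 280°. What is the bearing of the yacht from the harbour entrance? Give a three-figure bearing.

100°

Back-bearing = 280° − 180° = 100°.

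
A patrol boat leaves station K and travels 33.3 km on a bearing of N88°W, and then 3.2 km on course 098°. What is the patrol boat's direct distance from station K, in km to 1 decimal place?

30.1 km

Leg 1 (N88°W, 33.3 km): east 33.3 sin 272° = -33.28, north 33.3 cos 272° = 1.16
Leg 2 (098°, 3.2 km): east 3.2 sin 98° = 3.17, north 3.2 cos 98° = -0.45
Net: -30.11 east, 0.72 north. Distance = √((-30.11)² + (0.72)²) = 30.119 km.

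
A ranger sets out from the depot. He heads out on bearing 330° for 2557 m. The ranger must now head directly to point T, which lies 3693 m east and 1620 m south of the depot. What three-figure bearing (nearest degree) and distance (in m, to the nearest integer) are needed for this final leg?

Leg 1 (330°, 2557 m): east 2557 sin 330° = -1278.50, north 2557 cos 330° = 2214.43
Current position: (-1278.50, 2214.43). Target: (3693, -1620). Remaining: Δeast = 4971.50, Δnorth = -3834.43.
Bearing = atan2(4971.50, -3834.43) mod 360° = 127.64°; distance = √((4971.50)² + (-3834.43)²) = 6278.427 m.

128°, 6278 m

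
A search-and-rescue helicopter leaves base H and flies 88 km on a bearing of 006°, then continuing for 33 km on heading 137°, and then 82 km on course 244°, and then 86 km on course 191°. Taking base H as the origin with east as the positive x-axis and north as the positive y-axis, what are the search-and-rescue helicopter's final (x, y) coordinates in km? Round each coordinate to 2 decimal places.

Leg 1 (006°, 88 km): east 88 sin 6° = 9.20, north 88 cos 6° = 87.52
Leg 2 (137°, 33 km): east 33 sin 137° = 22.51, north 33 cos 137° = -24.13
Leg 3 (244°, 82 km): east 82 sin 244° = -73.70, north 82 cos 244° = -35.95
Leg 4 (191°, 86 km): east 86 sin 191° = -16.41, north 86 cos 191° = -84.42
Summing: -58.41 km east, -56.98 km north → (-58.41, -56.98).

(-58.41, -56.98)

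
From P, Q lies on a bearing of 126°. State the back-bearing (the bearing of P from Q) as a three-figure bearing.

306°

Back-bearing = 126° + 180° = 306°.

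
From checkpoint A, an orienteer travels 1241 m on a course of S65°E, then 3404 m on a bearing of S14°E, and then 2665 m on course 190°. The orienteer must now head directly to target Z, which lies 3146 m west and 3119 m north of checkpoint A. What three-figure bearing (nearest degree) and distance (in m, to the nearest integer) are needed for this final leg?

334°, 10633 m

Leg 1 (S65°E, 1241 m): east 1241 sin 115° = 1124.73, north 1241 cos 115° = -524.47
Leg 2 (S14°E, 3404 m): east 3404 sin 166° = 823.50, north 3404 cos 166° = -3302.89
Leg 3 (190°, 2665 m): east 2665 sin 190° = -462.77, north 2665 cos 190° = -2624.51
Current position: (1485.46, -6451.87). Target: (-3146, 3119). Remaining: Δeast = -4631.46, Δnorth = 9570.87.
Bearing = atan2(-4631.46, 9570.87) mod 360° = 334.18°; distance = √((-4631.46)² + (9570.87)²) = 10632.588 m.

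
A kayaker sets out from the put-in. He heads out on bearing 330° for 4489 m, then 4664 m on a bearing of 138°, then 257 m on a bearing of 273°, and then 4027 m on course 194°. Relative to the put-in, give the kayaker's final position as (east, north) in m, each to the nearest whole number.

(-355, -3472)

Leg 1 (330°, 4489 m): east 4489 sin 330° = -2244.50, north 4489 cos 330° = 3887.59
Leg 2 (138°, 4664 m): east 4664 sin 138° = 3120.83, north 4664 cos 138° = -3466.03
Leg 3 (273°, 257 m): east 257 sin 273° = -256.65, north 257 cos 273° = 13.45
Leg 4 (194°, 4027 m): east 4027 sin 194° = -974.22, north 4027 cos 194° = -3907.38
Summing: -354.54 m east, -3472.37 m north → (-355, -3472).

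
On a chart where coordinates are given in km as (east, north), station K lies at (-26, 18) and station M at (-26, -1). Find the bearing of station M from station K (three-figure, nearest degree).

180°

Δeast = -26 − -26 = 0.00; Δnorth = -1 − 18 = -19.00.
Bearing = atan2(Δeast, Δnorth) mod 360° = 180.00° ≈ 180°.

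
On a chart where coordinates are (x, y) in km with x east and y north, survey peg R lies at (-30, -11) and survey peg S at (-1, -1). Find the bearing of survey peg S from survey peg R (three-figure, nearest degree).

Δeast = -1 − -30 = 29.00; Δnorth = -1 − -11 = 10.00.
Bearing = atan2(Δeast, Δnorth) mod 360° = 70.97° ≈ 071°.

071°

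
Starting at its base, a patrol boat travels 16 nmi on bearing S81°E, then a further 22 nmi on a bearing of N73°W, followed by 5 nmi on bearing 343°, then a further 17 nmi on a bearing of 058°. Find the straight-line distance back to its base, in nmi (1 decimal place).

Leg 1 (S81°E, 16 nmi): east 16 sin 99° = 15.80, north 16 cos 99° = -2.50
Leg 2 (N73°W, 22 nmi): east 22 sin 287° = -21.04, north 22 cos 287° = 6.43
Leg 3 (343°, 5 nmi): east 5 sin 343° = -1.46, north 5 cos 343° = 4.78
Leg 4 (058°, 17 nmi): east 17 sin 58° = 14.42, north 17 cos 58° = 9.01
Net: 7.72 east, 17.72 north. Distance = √((7.72)² + (17.72)²) = 19.328 nmi.

19.3 nmi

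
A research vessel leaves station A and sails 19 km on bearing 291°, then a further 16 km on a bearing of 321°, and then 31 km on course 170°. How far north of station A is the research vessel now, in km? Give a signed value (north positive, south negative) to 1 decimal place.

Leg 1 (291°, 19 km): east 19 sin 291° = -17.74, north 19 cos 291° = 6.81
Leg 2 (321°, 16 km): east 16 sin 321° = -10.07, north 16 cos 321° = 12.43
Leg 3 (170°, 31 km): east 31 sin 170° = 5.38, north 31 cos 170° = -30.53
Net north component: -11.29 km.

-11.3 km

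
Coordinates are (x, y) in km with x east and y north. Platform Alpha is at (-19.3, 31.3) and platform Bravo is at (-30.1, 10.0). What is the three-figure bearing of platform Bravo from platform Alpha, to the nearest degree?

Δeast = -30.1 − -19.3 = -10.80; Δnorth = 10.0 − 31.3 = -21.30.
Bearing = atan2(Δeast, Δnorth) mod 360° = 206.89° ≈ 207°.

207°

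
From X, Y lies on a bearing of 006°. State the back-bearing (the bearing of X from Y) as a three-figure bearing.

186°

Back-bearing = 006° + 180° = 186°.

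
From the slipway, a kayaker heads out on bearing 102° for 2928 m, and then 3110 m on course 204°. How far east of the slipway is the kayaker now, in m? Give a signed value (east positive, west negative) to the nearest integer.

1599 m

Leg 1 (102°, 2928 m): east 2928 sin 102° = 2864.02, north 2928 cos 102° = -608.77
Leg 2 (204°, 3110 m): east 3110 sin 204° = -1264.95, north 3110 cos 204° = -2841.13
Net east component: 1599.07 m.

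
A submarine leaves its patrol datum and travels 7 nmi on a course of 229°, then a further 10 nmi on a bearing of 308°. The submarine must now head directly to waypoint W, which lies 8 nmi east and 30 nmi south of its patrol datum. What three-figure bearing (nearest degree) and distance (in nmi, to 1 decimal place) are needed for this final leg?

Leg 1 (229°, 7 nmi): east 7 sin 229° = -5.28, north 7 cos 229° = -4.59
Leg 2 (308°, 10 nmi): east 10 sin 308° = -7.88, north 10 cos 308° = 6.16
Current position: (-13.16, 1.56). Target: (8, -30). Remaining: Δeast = 21.16, Δnorth = -31.56.
Bearing = atan2(21.16, -31.56) mod 360° = 146.16°; distance = √((21.16)² + (-31.56)²) = 38.002 nmi.

146°, 38.0 nmi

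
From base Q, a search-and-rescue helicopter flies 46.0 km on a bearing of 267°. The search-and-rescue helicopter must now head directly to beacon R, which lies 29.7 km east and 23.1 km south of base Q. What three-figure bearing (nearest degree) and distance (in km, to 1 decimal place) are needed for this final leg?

105°, 78.4 km

Leg 1 (267°, 46.0 km): east 46.0 sin 267° = -45.94, north 46.0 cos 267° = -2.41
Current position: (-45.94, -2.41). Target: (29.7, -23.1). Remaining: Δeast = 75.64, Δnorth = -20.69.
Bearing = atan2(75.64, -20.69) mod 360° = 105.30°; distance = √((75.64)² + (-20.69)²) = 78.416 km.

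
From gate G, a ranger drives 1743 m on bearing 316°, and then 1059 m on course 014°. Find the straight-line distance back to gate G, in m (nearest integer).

2473 m

Leg 1 (316°, 1743 m): east 1743 sin 316° = -1210.79, north 1743 cos 316° = 1253.81
Leg 2 (014°, 1059 m): east 1059 sin 14° = 256.20, north 1059 cos 14° = 1027.54
Net: -954.59 east, 2281.35 north. Distance = √((-954.59)² + (2281.35)²) = 2473.018 m.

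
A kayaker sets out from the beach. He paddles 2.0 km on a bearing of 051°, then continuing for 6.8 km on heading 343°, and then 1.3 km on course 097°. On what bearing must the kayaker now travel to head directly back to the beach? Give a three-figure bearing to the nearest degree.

186°

Leg 1 (051°, 2.0 km): east 2.0 sin 51° = 1.55, north 2.0 cos 51° = 1.26
Leg 2 (343°, 6.8 km): east 6.8 sin 343° = -1.99, north 6.8 cos 343° = 6.50
Leg 3 (097°, 1.3 km): east 1.3 sin 97° = 1.29, north 1.3 cos 97° = -0.16
Net displacement: 0.86 east, 7.60 north. Direction back to start is (-0.86, -7.60): bearing = atan2(-0.86, -7.60) mod 360° = 186.43° ≈ 186°.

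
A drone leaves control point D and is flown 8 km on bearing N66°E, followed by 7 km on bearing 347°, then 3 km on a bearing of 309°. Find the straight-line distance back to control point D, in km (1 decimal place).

12.4 km

Leg 1 (N66°E, 8 km): east 8 sin 66° = 7.31, north 8 cos 66° = 3.25
Leg 2 (347°, 7 km): east 7 sin 347° = -1.57, north 7 cos 347° = 6.82
Leg 3 (309°, 3 km): east 3 sin 309° = -2.33, north 3 cos 309° = 1.89
Net: 3.40 east, 11.96 north. Distance = √((3.40)² + (11.96)²) = 12.437 km.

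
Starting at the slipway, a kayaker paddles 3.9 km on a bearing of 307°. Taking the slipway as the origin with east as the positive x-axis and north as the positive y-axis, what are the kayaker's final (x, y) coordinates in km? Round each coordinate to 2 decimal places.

Leg 1 (307°, 3.9 km): east 3.9 sin 307° = -3.11, north 3.9 cos 307° = 2.35
Summing: -3.11 km east, 2.35 km north → (-3.11, 2.35).

(-3.11, 2.35)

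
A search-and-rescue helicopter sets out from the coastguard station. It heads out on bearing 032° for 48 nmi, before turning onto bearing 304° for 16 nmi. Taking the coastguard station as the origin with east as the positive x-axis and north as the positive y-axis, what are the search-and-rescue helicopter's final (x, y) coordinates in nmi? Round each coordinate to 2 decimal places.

(12.17, 49.65)

Leg 1 (032°, 48 nmi): east 48 sin 32° = 25.44, north 48 cos 32° = 40.71
Leg 2 (304°, 16 nmi): east 16 sin 304° = -13.26, north 16 cos 304° = 8.95
Summing: 12.17 nmi east, 49.65 nmi north → (12.17, 49.65).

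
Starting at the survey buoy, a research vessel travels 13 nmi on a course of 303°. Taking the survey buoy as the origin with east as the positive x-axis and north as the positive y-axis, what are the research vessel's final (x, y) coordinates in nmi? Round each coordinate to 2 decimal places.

(-10.90, 7.08)

Leg 1 (303°, 13 nmi): east 13 sin 303° = -10.90, north 13 cos 303° = 7.08
Summing: -10.90 nmi east, 7.08 nmi north → (-10.90, 7.08).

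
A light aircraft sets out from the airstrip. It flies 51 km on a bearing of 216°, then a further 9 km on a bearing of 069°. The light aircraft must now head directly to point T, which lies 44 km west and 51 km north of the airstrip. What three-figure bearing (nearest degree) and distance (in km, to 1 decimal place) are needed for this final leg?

346°, 91.8 km

Leg 1 (216°, 51 km): east 51 sin 216° = -29.98, north 51 cos 216° = -41.26
Leg 2 (069°, 9 km): east 9 sin 69° = 8.40, north 9 cos 69° = 3.23
Current position: (-21.57, -38.03). Target: (-44, 51). Remaining: Δeast = -22.43, Δnorth = 89.03.
Bearing = atan2(-22.43, 89.03) mod 360° = 345.86°; distance = √((-22.43)² + (89.03)²) = 91.815 km.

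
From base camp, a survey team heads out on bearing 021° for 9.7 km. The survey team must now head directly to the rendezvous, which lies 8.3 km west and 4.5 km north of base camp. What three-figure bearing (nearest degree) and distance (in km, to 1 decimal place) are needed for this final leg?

249°, 12.6 km

Leg 1 (021°, 9.7 km): east 9.7 sin 21° = 3.48, north 9.7 cos 21° = 9.06
Current position: (3.48, 9.06). Target: (-8.3, 4.5). Remaining: Δeast = -11.78, Δnorth = -4.56.
Bearing = atan2(-11.78, -4.56) mod 360° = 248.85°; distance = √((-11.78)² + (-4.56)²) = 12.627 km.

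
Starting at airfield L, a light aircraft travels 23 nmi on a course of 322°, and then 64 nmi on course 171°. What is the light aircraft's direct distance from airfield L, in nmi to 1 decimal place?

45.3 nmi

Leg 1 (322°, 23 nmi): east 23 sin 322° = -14.16, north 23 cos 322° = 18.12
Leg 2 (171°, 64 nmi): east 64 sin 171° = 10.01, north 64 cos 171° = -63.21
Net: -4.15 east, -45.09 north. Distance = √((-4.15)² + (-45.09)²) = 45.278 nmi.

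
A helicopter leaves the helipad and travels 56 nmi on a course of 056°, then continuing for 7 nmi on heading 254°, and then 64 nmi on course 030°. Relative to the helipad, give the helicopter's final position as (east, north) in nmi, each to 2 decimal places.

Leg 1 (056°, 56 nmi): east 56 sin 56° = 46.43, north 56 cos 56° = 31.31
Leg 2 (254°, 7 nmi): east 7 sin 254° = -6.73, north 7 cos 254° = -1.93
Leg 3 (030°, 64 nmi): east 64 sin 30° = 32.00, north 64 cos 30° = 55.43
Summing: 71.70 nmi east, 84.81 nmi north → (71.70, 84.81).

(71.70, 84.81)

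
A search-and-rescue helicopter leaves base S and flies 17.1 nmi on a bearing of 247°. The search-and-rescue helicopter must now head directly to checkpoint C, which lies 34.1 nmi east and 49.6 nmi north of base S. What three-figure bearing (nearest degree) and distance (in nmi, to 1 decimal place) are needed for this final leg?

Leg 1 (247°, 17.1 nmi): east 17.1 sin 247° = -15.74, north 17.1 cos 247° = -6.68
Current position: (-15.74, -6.68). Target: (34.1, 49.6). Remaining: Δeast = 49.84, Δnorth = 56.28.
Bearing = atan2(49.84, 56.28) mod 360° = 41.53°; distance = √((49.84)² + (56.28)²) = 75.178 nmi.

042°, 75.2 nmi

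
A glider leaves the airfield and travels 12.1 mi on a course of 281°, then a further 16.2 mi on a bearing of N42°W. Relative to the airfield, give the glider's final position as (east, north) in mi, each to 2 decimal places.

(-22.72, 14.35)

Leg 1 (281°, 12.1 mi): east 12.1 sin 281° = -11.88, north 12.1 cos 281° = 2.31
Leg 2 (N42°W, 16.2 mi): east 16.2 sin 318° = -10.84, north 16.2 cos 318° = 12.04
Summing: -22.72 mi east, 14.35 mi north → (-22.72, 14.35).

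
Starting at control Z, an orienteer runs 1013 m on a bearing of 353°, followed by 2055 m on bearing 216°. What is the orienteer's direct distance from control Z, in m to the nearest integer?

1485 m

Leg 1 (353°, 1013 m): east 1013 sin 353° = -123.45, north 1013 cos 353° = 1005.45
Leg 2 (216°, 2055 m): east 2055 sin 216° = -1207.90, north 2055 cos 216° = -1662.53
Net: -1331.35 east, -657.08 north. Distance = √((-1331.35)² + (-657.08)²) = 1484.673 m.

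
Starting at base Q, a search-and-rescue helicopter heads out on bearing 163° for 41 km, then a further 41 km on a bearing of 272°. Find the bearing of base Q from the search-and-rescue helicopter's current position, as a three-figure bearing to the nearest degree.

038°

Leg 1 (163°, 41 km): east 41 sin 163° = 11.99, north 41 cos 163° = -39.21
Leg 2 (272°, 41 km): east 41 sin 272° = -40.98, north 41 cos 272° = 1.43
Net displacement: -28.99 east, -37.78 north. Direction back to start is (28.99, 37.78): bearing = atan2(28.99, 37.78) mod 360° = 37.50° ≈ 038°.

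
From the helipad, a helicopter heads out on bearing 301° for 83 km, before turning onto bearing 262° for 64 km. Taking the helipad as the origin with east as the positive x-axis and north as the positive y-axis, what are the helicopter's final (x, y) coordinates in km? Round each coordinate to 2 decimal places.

(-134.52, 33.84)

Leg 1 (301°, 83 km): east 83 sin 301° = -71.14, north 83 cos 301° = 42.75
Leg 2 (262°, 64 km): east 64 sin 262° = -63.38, north 64 cos 262° = -8.91
Summing: -134.52 km east, 33.84 km north → (-134.52, 33.84).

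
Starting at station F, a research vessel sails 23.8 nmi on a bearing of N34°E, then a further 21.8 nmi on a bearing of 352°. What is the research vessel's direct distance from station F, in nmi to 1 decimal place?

Leg 1 (N34°E, 23.8 nmi): east 23.8 sin 34° = 13.31, north 23.8 cos 34° = 19.73
Leg 2 (352°, 21.8 nmi): east 21.8 sin 352° = -3.03, north 21.8 cos 352° = 21.59
Net: 10.27 east, 41.32 north. Distance = √((10.27)² + (41.32)²) = 42.577 nmi.

42.6 nmi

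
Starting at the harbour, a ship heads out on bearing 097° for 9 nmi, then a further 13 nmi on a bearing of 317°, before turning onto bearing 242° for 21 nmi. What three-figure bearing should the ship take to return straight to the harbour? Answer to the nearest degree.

Leg 1 (097°, 9 nmi): east 9 sin 97° = 8.93, north 9 cos 97° = -1.10
Leg 2 (317°, 13 nmi): east 13 sin 317° = -8.87, north 13 cos 317° = 9.51
Leg 3 (242°, 21 nmi): east 21 sin 242° = -18.54, north 21 cos 242° = -9.86
Net displacement: -18.47 east, -1.45 north. Direction back to start is (18.47, 1.45): bearing = atan2(18.47, 1.45) mod 360° = 85.52° ≈ 086°.

086°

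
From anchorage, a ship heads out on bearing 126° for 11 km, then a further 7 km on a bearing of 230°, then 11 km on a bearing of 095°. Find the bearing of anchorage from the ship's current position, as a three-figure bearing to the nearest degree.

Leg 1 (126°, 11 km): east 11 sin 126° = 8.90, north 11 cos 126° = -6.47
Leg 2 (230°, 7 km): east 7 sin 230° = -5.36, north 7 cos 230° = -4.50
Leg 3 (095°, 11 km): east 11 sin 95° = 10.96, north 11 cos 95° = -0.96
Net displacement: 14.50 east, -11.92 north. Direction back to start is (-14.50, 11.92): bearing = atan2(-14.50, 11.92) mod 360° = 309.44° ≈ 309°.

309°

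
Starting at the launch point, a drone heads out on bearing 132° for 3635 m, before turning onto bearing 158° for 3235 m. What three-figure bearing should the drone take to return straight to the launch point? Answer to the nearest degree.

Leg 1 (132°, 3635 m): east 3635 sin 132° = 2701.33, north 3635 cos 132° = -2432.29
Leg 2 (158°, 3235 m): east 3235 sin 158° = 1211.85, north 3235 cos 158° = -2999.44
Net displacement: 3913.18 east, -5431.73 north. Direction back to start is (-3913.18, 5431.73): bearing = atan2(-3913.18, 5431.73) mod 360° = 324.23° ≈ 324°.

324°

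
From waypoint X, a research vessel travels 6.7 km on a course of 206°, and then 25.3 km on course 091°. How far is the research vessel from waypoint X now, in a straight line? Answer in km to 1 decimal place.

23.3 km

Leg 1 (206°, 6.7 km): east 6.7 sin 206° = -2.94, north 6.7 cos 206° = -6.02
Leg 2 (091°, 25.3 km): east 25.3 sin 91° = 25.30, north 25.3 cos 91° = -0.44
Net: 22.36 east, -6.46 north. Distance = √((22.36)² + (-6.46)²) = 23.275 km.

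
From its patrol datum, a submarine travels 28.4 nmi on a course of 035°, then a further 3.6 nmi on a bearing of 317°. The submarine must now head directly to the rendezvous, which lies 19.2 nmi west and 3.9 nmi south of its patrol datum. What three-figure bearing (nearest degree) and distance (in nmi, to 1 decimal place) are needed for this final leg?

Leg 1 (035°, 28.4 nmi): east 28.4 sin 35° = 16.29, north 28.4 cos 35° = 23.26
Leg 2 (317°, 3.6 nmi): east 3.6 sin 317° = -2.46, north 3.6 cos 317° = 2.63
Current position: (13.83, 25.90). Target: (-19.2, -3.9). Remaining: Δeast = -33.03, Δnorth = -29.80.
Bearing = atan2(-33.03, -29.80) mod 360° = 227.95°; distance = √((-33.03)² + (-29.80)²) = 44.487 nmi.

228°, 44.5 nmi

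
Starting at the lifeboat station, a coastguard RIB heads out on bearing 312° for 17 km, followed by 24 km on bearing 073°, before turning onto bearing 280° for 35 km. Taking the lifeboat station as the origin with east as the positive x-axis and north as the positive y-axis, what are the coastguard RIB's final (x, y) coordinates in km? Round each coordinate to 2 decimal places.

Leg 1 (312°, 17 km): east 17 sin 312° = -12.63, north 17 cos 312° = 11.38
Leg 2 (073°, 24 km): east 24 sin 73° = 22.95, north 24 cos 73° = 7.02
Leg 3 (280°, 35 km): east 35 sin 280° = -34.47, north 35 cos 280° = 6.08
Summing: -24.15 km east, 24.47 km north → (-24.15, 24.47).

(-24.15, 24.47)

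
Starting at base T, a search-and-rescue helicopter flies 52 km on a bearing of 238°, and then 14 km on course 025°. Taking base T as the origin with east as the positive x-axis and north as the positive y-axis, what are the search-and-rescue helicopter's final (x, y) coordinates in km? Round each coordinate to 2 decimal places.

(-38.18, -14.87)

Leg 1 (238°, 52 km): east 52 sin 238° = -44.10, north 52 cos 238° = -27.56
Leg 2 (025°, 14 km): east 14 sin 25° = 5.92, north 14 cos 25° = 12.69
Summing: -38.18 km east, -14.87 km north → (-38.18, -14.87).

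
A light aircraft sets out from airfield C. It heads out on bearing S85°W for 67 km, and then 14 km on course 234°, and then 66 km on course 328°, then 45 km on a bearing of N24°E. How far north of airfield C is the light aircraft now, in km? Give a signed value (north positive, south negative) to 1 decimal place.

83.0 km

Leg 1 (S85°W, 67 km): east 67 sin 265° = -66.75, north 67 cos 265° = -5.84
Leg 2 (234°, 14 km): east 14 sin 234° = -11.33, north 14 cos 234° = -8.23
Leg 3 (328°, 66 km): east 66 sin 328° = -34.97, north 66 cos 328° = 55.97
Leg 4 (N24°E, 45 km): east 45 sin 24° = 18.30, north 45 cos 24° = 41.11
Net north component: 83.01 km.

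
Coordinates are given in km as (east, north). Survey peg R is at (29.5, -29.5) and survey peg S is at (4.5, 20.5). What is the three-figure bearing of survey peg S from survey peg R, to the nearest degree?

333°

Δeast = 4.5 − 29.5 = -25.00; Δnorth = 20.5 − -29.5 = 50.00.
Bearing = atan2(Δeast, Δnorth) mod 360° = 333.43° ≈ 333°.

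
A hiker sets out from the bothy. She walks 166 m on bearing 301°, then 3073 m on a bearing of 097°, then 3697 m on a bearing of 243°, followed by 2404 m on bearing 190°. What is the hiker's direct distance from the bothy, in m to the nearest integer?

Leg 1 (301°, 166 m): east 166 sin 301° = -142.29, north 166 cos 301° = 85.50
Leg 2 (097°, 3073 m): east 3073 sin 97° = 3050.09, north 3073 cos 97° = -374.50
Leg 3 (243°, 3697 m): east 3697 sin 243° = -3294.05, north 3697 cos 243° = -1678.40
Leg 4 (190°, 2404 m): east 2404 sin 190° = -417.45, north 2404 cos 190° = -2367.48
Net: -803.70 east, -4334.89 north. Distance = √((-803.70)² + (-4334.89)²) = 4408.763 m.

4409 m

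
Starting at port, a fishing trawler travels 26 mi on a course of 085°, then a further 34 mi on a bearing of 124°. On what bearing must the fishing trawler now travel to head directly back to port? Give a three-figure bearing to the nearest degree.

287°

Leg 1 (085°, 26 mi): east 26 sin 85° = 25.90, north 26 cos 85° = 2.27
Leg 2 (124°, 34 mi): east 34 sin 124° = 28.19, north 34 cos 124° = -19.01
Net displacement: 54.09 east, -16.75 north. Direction back to start is (-54.09, 16.75): bearing = atan2(-54.09, 16.75) mod 360° = 287.20° ≈ 287°.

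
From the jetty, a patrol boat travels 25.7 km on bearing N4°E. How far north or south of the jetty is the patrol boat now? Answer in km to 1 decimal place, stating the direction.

Leg 1 (N4°E, 25.7 km): east 25.7 sin 4° = 1.79, north 25.7 cos 4° = 25.64
Net north component: 25.64 km.

25.6 km north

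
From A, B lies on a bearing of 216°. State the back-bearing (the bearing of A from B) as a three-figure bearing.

036°

Back-bearing = 216° − 180° = 036°.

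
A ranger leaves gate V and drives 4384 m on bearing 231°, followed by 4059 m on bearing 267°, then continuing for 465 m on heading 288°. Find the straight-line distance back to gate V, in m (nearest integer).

8393 m

Leg 1 (231°, 4384 m): east 4384 sin 231° = -3407.01, north 4384 cos 231° = -2758.94
Leg 2 (267°, 4059 m): east 4059 sin 267° = -4053.44, north 4059 cos 267° = -212.43
Leg 3 (288°, 465 m): east 465 sin 288° = -442.24, north 465 cos 288° = 143.69
Net: -7902.69 east, -2827.68 north. Distance = √((-7902.69)² + (-2827.68)²) = 8393.344 m.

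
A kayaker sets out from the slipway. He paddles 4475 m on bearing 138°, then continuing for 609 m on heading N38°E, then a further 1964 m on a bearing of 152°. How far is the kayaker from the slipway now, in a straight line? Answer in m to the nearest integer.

Leg 1 (138°, 4475 m): east 4475 sin 138° = 2994.36, north 4475 cos 138° = -3325.57
Leg 2 (N38°E, 609 m): east 609 sin 38° = 374.94, north 609 cos 38° = 479.90
Leg 3 (152°, 1964 m): east 1964 sin 152° = 922.04, north 1964 cos 152° = -1734.11
Net: 4291.34 east, -4579.78 north. Distance = √((4291.34)² + (-4579.78)²) = 6276.146 m.

6276 m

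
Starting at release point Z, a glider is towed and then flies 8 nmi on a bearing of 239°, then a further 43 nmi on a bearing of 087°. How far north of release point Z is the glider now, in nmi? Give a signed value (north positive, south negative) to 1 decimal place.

-1.9 nmi

Leg 1 (239°, 8 nmi): east 8 sin 239° = -6.86, north 8 cos 239° = -4.12
Leg 2 (087°, 43 nmi): east 43 sin 87° = 42.94, north 43 cos 87° = 2.25
Net north component: -1.87 nmi.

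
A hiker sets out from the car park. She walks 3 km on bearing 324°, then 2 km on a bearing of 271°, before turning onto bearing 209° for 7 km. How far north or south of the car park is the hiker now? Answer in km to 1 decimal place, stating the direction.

Leg 1 (324°, 3 km): east 3 sin 324° = -1.76, north 3 cos 324° = 2.43
Leg 2 (271°, 2 km): east 2 sin 271° = -2.00, north 2 cos 271° = 0.03
Leg 3 (209°, 7 km): east 7 sin 209° = -3.39, north 7 cos 209° = -6.12
Net north component: -3.66 km.

3.7 km south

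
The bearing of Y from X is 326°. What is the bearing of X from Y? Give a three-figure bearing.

Back-bearing = 326° − 180° = 146°.

146°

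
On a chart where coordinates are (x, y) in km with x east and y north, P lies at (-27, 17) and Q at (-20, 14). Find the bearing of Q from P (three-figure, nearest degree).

113°

Δeast = -20 − -27 = 7.00; Δnorth = 14 − 17 = -3.00.
Bearing = atan2(Δeast, Δnorth) mod 360° = 113.20° ≈ 113°.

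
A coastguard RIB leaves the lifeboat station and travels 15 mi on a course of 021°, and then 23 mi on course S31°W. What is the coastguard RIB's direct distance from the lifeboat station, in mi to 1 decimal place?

8.6 mi

Leg 1 (021°, 15 mi): east 15 sin 21° = 5.38, north 15 cos 21° = 14.00
Leg 2 (S31°W, 23 mi): east 23 sin 211° = -11.85, north 23 cos 211° = -19.71
Net: -6.47 east, -5.71 north. Distance = √((-6.47)² + (-5.71)²) = 8.630 mi.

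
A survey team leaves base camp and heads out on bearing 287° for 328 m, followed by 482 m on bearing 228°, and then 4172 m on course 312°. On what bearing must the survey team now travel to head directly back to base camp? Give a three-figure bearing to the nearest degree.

Leg 1 (287°, 328 m): east 328 sin 287° = -313.67, north 328 cos 287° = 95.90
Leg 2 (228°, 482 m): east 482 sin 228° = -358.20, north 482 cos 228° = -322.52
Leg 3 (312°, 4172 m): east 4172 sin 312° = -3100.40, north 4172 cos 312° = 2791.61
Net displacement: -3772.26 east, 2564.99 north. Direction back to start is (3772.26, -2564.99): bearing = atan2(3772.26, -2564.99) mod 360° = 124.21° ≈ 124°.

124°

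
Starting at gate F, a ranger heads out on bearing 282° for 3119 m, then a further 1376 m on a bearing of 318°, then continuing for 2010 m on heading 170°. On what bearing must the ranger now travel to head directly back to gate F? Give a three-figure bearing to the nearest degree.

085°

Leg 1 (282°, 3119 m): east 3119 sin 282° = -3050.84, north 3119 cos 282° = 648.48
Leg 2 (318°, 1376 m): east 1376 sin 318° = -920.72, north 1376 cos 318° = 1022.57
Leg 3 (170°, 2010 m): east 2010 sin 170° = 349.03, north 2010 cos 170° = -1979.46
Net displacement: -3622.53 east, -308.42 north. Direction back to start is (3622.53, 308.42): bearing = atan2(3622.53, 308.42) mod 360° = 85.13° ≈ 085°.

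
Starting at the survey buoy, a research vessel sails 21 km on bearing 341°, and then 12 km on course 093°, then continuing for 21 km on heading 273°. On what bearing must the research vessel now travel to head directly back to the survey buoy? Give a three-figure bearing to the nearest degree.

Leg 1 (341°, 21 km): east 21 sin 341° = -6.84, north 21 cos 341° = 19.86
Leg 2 (093°, 12 km): east 12 sin 93° = 11.98, north 12 cos 93° = -0.63
Leg 3 (273°, 21 km): east 21 sin 273° = -20.97, north 21 cos 273° = 1.10
Net displacement: -15.82 east, 20.33 north. Direction back to start is (15.82, -20.33): bearing = atan2(15.82, -20.33) mod 360° = 142.10° ≈ 142°.

142°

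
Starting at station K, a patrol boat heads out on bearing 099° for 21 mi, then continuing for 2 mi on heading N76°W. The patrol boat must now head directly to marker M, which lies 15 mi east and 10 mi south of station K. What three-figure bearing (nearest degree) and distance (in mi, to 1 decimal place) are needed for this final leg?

208°, 8.1 mi

Leg 1 (099°, 21 mi): east 21 sin 99° = 20.74, north 21 cos 99° = -3.29
Leg 2 (N76°W, 2 mi): east 2 sin 284° = -1.94, north 2 cos 284° = 0.48
Current position: (18.80, -2.80). Target: (15, -10). Remaining: Δeast = -3.80, Δnorth = -7.20.
Bearing = atan2(-3.80, -7.20) mod 360° = 207.83°; distance = √((-3.80)² + (-7.20)²) = 8.141 mi.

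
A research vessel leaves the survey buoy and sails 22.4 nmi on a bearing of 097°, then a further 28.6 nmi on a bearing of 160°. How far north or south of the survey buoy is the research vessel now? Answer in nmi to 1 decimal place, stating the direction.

Leg 1 (097°, 22.4 nmi): east 22.4 sin 97° = 22.23, north 22.4 cos 97° = -2.73
Leg 2 (160°, 28.6 nmi): east 28.6 sin 160° = 9.78, north 28.6 cos 160° = -26.88
Net north component: -29.61 nmi.

29.6 nmi south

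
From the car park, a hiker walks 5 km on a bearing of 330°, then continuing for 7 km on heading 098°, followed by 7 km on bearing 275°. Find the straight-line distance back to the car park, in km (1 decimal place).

Leg 1 (330°, 5 km): east 5 sin 330° = -2.50, north 5 cos 330° = 4.33
Leg 2 (098°, 7 km): east 7 sin 98° = 6.93, north 7 cos 98° = -0.97
Leg 3 (275°, 7 km): east 7 sin 275° = -6.97, north 7 cos 275° = 0.61
Net: -2.54 east, 3.97 north. Distance = √((-2.54)² + (3.97)²) = 4.710 km.

4.7 km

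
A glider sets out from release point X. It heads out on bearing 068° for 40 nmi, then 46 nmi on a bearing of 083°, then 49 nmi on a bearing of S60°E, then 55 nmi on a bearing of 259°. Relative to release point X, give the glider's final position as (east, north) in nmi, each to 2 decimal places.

Leg 1 (068°, 40 nmi): east 40 sin 68° = 37.09, north 40 cos 68° = 14.98
Leg 2 (083°, 46 nmi): east 46 sin 83° = 45.66, north 46 cos 83° = 5.61
Leg 3 (S60°E, 49 nmi): east 49 sin 120° = 42.44, north 49 cos 120° = -24.50
Leg 4 (259°, 55 nmi): east 55 sin 259° = -53.99, north 55 cos 259° = -10.49
Summing: 71.19 nmi east, -14.40 nmi north → (71.19, -14.40).

(71.19, -14.40)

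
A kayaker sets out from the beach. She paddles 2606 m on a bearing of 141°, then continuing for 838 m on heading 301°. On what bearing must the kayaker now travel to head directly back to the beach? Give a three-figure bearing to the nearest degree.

Leg 1 (141°, 2606 m): east 2606 sin 141° = 1640.01, north 2606 cos 141° = -2025.24
Leg 2 (301°, 838 m): east 838 sin 301° = -718.31, north 838 cos 301° = 431.60
Net displacement: 921.70 east, -1593.64 north. Direction back to start is (-921.70, 1593.64): bearing = atan2(-921.70, 1593.64) mod 360° = 329.96° ≈ 330°.

330°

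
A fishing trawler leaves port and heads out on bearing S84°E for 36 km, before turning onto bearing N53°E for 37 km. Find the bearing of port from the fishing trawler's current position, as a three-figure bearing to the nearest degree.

254°

Leg 1 (S84°E, 36 km): east 36 sin 96° = 35.80, north 36 cos 96° = -3.76
Leg 2 (N53°E, 37 km): east 37 sin 53° = 29.55, north 37 cos 53° = 22.27
Net displacement: 65.35 east, 18.50 north. Direction back to start is (-65.35, -18.50): bearing = atan2(-65.35, -18.50) mod 360° = 254.19° ≈ 254°.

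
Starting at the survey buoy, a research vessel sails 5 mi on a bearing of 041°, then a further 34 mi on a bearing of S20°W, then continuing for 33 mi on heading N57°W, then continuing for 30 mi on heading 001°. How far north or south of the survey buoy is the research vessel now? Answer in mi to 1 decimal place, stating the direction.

Leg 1 (041°, 5 mi): east 5 sin 41° = 3.28, north 5 cos 41° = 3.77
Leg 2 (S20°W, 34 mi): east 34 sin 200° = -11.63, north 34 cos 200° = -31.95
Leg 3 (N57°W, 33 mi): east 33 sin 303° = -27.68, north 33 cos 303° = 17.97
Leg 4 (001°, 30 mi): east 30 sin 1° = 0.52, north 30 cos 1° = 30.00
Net north component: 19.79 mi.

19.8 mi north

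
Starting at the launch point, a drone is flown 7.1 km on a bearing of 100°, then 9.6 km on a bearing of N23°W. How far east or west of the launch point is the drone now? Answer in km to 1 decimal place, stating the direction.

Leg 1 (100°, 7.1 km): east 7.1 sin 100° = 6.99, north 7.1 cos 100° = -1.23
Leg 2 (N23°W, 9.6 km): east 9.6 sin 337° = -3.75, north 9.6 cos 337° = 8.84
Net east component: 3.24 km.

3.2 km east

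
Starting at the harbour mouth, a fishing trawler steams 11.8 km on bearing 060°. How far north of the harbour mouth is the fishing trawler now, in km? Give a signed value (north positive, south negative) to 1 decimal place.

Leg 1 (060°, 11.8 km): east 11.8 sin 60° = 10.22, north 11.8 cos 60° = 5.90
Net north component: 5.90 km.

5.9 km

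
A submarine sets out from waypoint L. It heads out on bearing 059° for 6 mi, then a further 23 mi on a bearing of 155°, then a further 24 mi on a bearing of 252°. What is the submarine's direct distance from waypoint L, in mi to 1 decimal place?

26.4 mi

Leg 1 (059°, 6 mi): east 6 sin 59° = 5.14, north 6 cos 59° = 3.09
Leg 2 (155°, 23 mi): east 23 sin 155° = 9.72, north 23 cos 155° = -20.85
Leg 3 (252°, 24 mi): east 24 sin 252° = -22.83, north 24 cos 252° = -7.42
Net: -7.96 east, -25.17 north. Distance = √((-7.96)² + (-25.17)²) = 26.401 mi.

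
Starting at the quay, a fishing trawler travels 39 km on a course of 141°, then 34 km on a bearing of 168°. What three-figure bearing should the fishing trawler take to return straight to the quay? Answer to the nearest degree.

Leg 1 (141°, 39 km): east 39 sin 141° = 24.54, north 39 cos 141° = -30.31
Leg 2 (168°, 34 km): east 34 sin 168° = 7.07, north 34 cos 168° = -33.26
Net displacement: 31.61 east, -63.57 north. Direction back to start is (-31.61, 63.57): bearing = atan2(-31.61, 63.57) mod 360° = 333.56° ≈ 334°.

334°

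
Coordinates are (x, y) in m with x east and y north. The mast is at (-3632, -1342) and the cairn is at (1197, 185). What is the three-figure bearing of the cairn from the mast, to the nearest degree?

Δeast = 1197 − -3632 = 4829.00; Δnorth = 185 − -1342 = 1527.00.
Bearing = atan2(Δeast, Δnorth) mod 360° = 72.45° ≈ 072°.

072°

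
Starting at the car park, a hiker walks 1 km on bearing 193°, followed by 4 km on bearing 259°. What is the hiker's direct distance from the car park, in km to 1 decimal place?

4.5 km

Leg 1 (193°, 1 km): east 1 sin 193° = -0.22, north 1 cos 193° = -0.97
Leg 2 (259°, 4 km): east 4 sin 259° = -3.93, north 4 cos 259° = -0.76
Net: -4.15 east, -1.74 north. Distance = √((-4.15)² + (-1.74)²) = 4.500 km.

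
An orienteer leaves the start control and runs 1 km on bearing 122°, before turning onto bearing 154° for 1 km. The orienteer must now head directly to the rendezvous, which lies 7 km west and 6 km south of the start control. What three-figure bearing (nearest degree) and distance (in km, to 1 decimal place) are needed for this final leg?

Leg 1 (122°, 1 km): east 1 sin 122° = 0.85, north 1 cos 122° = -0.53
Leg 2 (154°, 1 km): east 1 sin 154° = 0.44, north 1 cos 154° = -0.90
Current position: (1.29, -1.43). Target: (-7, -6). Remaining: Δeast = -8.29, Δnorth = -4.57.
Bearing = atan2(-8.29, -4.57) mod 360° = 241.12°; distance = √((-8.29)² + (-4.57)²) = 9.464 km.

241°, 9.5 km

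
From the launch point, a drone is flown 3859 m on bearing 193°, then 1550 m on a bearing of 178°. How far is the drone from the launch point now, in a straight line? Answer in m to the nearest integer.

Leg 1 (193°, 3859 m): east 3859 sin 193° = -868.09, north 3859 cos 193° = -3760.09
Leg 2 (178°, 1550 m): east 1550 sin 178° = 54.09, north 1550 cos 178° = -1549.06
Net: -813.99 east, -5309.15 north. Distance = √((-813.99)² + (-5309.15)²) = 5371.187 m.

5371 m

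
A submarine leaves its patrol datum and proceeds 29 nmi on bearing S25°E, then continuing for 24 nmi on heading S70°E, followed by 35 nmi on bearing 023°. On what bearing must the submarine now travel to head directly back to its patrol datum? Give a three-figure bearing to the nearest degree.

273°

Leg 1 (S25°E, 29 nmi): east 29 sin 155° = 12.26, north 29 cos 155° = -26.28
Leg 2 (S70°E, 24 nmi): east 24 sin 110° = 22.55, north 24 cos 110° = -8.21
Leg 3 (023°, 35 nmi): east 35 sin 23° = 13.68, north 35 cos 23° = 32.22
Net displacement: 48.48 east, -2.27 north. Direction back to start is (-48.48, 2.27): bearing = atan2(-48.48, 2.27) mod 360° = 272.69° ≈ 273°.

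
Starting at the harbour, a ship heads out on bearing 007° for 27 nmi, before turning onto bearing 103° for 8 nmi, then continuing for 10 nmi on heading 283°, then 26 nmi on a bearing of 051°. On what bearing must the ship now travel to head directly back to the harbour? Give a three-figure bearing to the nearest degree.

206°

Leg 1 (007°, 27 nmi): east 27 sin 7° = 3.29, north 27 cos 7° = 26.80
Leg 2 (103°, 8 nmi): east 8 sin 103° = 7.79, north 8 cos 103° = -1.80
Leg 3 (283°, 10 nmi): east 10 sin 283° = -9.74, north 10 cos 283° = 2.25
Leg 4 (051°, 26 nmi): east 26 sin 51° = 20.21, north 26 cos 51° = 16.36
Net displacement: 21.55 east, 43.61 north. Direction back to start is (-21.55, -43.61): bearing = atan2(-21.55, -43.61) mod 360° = 206.29° ≈ 206°.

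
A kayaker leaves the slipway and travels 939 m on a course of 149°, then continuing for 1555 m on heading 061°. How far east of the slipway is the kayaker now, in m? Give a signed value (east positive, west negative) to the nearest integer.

Leg 1 (149°, 939 m): east 939 sin 149° = 483.62, north 939 cos 149° = -804.88
Leg 2 (061°, 1555 m): east 1555 sin 61° = 1360.03, north 1555 cos 61° = 753.88
Net east component: 1843.65 m.

1844 m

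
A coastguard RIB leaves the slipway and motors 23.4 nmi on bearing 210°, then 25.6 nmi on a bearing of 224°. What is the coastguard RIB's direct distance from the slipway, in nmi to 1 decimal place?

Leg 1 (210°, 23.4 nmi): east 23.4 sin 210° = -11.70, north 23.4 cos 210° = -20.26
Leg 2 (224°, 25.6 nmi): east 25.6 sin 224° = -17.78, north 25.6 cos 224° = -18.42
Net: -29.48 east, -38.68 north. Distance = √((-29.48)² + (-38.68)²) = 48.636 nmi.

48.6 nmi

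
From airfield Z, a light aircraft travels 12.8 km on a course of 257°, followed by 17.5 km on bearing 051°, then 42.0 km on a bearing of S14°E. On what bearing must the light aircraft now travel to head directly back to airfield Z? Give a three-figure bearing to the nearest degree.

341°

Leg 1 (257°, 12.8 km): east 12.8 sin 257° = -12.47, north 12.8 cos 257° = -2.88
Leg 2 (051°, 17.5 km): east 17.5 sin 51° = 13.60, north 17.5 cos 51° = 11.01
Leg 3 (S14°E, 42.0 km): east 42.0 sin 166° = 10.16, north 42.0 cos 166° = -40.75
Net displacement: 11.29 east, -32.62 north. Direction back to start is (-11.29, 32.62): bearing = atan2(-11.29, 32.62) mod 360° = 340.91° ≈ 341°.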